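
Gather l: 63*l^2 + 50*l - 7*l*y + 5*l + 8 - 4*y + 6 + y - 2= 63*l^2 + l*(55 - 7*y) - 3*y + 12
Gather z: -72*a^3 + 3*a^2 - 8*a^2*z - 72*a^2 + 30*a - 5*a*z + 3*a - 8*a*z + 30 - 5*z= -72*a^3 - 69*a^2 + 33*a + z*(-8*a^2 - 13*a - 5) + 30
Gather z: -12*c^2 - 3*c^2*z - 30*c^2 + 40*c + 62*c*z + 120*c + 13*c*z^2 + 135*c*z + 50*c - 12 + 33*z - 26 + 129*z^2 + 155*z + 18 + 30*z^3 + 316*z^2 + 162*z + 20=-42*c^2 + 210*c + 30*z^3 + z^2*(13*c + 445) + z*(-3*c^2 + 197*c + 350)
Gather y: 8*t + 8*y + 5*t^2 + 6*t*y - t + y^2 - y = 5*t^2 + 7*t + y^2 + y*(6*t + 7)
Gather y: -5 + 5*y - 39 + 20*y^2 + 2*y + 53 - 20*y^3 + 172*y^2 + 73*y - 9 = -20*y^3 + 192*y^2 + 80*y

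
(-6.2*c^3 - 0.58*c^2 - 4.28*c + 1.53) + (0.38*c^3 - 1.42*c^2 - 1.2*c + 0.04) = -5.82*c^3 - 2.0*c^2 - 5.48*c + 1.57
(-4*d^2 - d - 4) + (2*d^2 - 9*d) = -2*d^2 - 10*d - 4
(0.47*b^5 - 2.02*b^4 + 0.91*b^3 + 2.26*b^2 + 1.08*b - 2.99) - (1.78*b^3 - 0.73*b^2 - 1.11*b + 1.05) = 0.47*b^5 - 2.02*b^4 - 0.87*b^3 + 2.99*b^2 + 2.19*b - 4.04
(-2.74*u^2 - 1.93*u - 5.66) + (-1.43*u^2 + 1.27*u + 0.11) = -4.17*u^2 - 0.66*u - 5.55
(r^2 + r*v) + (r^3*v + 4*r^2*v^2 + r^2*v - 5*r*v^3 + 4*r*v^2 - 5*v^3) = r^3*v + 4*r^2*v^2 + r^2*v + r^2 - 5*r*v^3 + 4*r*v^2 + r*v - 5*v^3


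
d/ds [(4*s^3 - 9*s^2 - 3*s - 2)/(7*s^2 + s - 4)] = 2*(14*s^4 + 4*s^3 - 18*s^2 + 50*s + 7)/(49*s^4 + 14*s^3 - 55*s^2 - 8*s + 16)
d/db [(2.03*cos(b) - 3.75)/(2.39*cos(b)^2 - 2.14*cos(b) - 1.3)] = (4.8517*cos(b)^2 - 17.925*cos(b) + 10.664)*sin(b)/(5.7121*cos(b)^4 - 10.2292*cos(b)^3 - 1.6344*cos(b)^2 + 5.564*cos(b) + 1.69)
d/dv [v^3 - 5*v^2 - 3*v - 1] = 3*v^2 - 10*v - 3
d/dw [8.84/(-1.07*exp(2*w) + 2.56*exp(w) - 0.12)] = (18.9176*exp(w) - 22.6304)*exp(w)/(1.07*exp(2*w) - 2.56*exp(w) + 0.12)^2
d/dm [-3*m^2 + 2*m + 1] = 2 - 6*m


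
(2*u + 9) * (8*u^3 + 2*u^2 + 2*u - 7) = 16*u^4 + 76*u^3 + 22*u^2 + 4*u - 63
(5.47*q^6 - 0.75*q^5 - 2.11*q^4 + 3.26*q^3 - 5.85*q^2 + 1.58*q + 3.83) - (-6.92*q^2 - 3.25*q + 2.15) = 5.47*q^6 - 0.75*q^5 - 2.11*q^4 + 3.26*q^3 + 1.07*q^2 + 4.83*q + 1.68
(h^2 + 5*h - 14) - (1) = h^2 + 5*h - 15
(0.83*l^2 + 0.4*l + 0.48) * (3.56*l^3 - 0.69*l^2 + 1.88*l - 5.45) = 2.9548*l^5 + 0.8513*l^4 + 2.9932*l^3 - 4.1027*l^2 - 1.2776*l - 2.616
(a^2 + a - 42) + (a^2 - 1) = 2*a^2 + a - 43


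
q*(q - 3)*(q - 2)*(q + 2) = q^4 - 3*q^3 - 4*q^2 + 12*q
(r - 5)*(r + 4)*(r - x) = r^3 - r^2*x - r^2 + r*x - 20*r + 20*x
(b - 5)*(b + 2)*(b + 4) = b^3 + b^2 - 22*b - 40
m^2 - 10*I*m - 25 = (m - 5*I)^2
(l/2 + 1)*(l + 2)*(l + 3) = l^3/2 + 7*l^2/2 + 8*l + 6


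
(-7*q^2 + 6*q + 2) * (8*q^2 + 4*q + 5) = -56*q^4 + 20*q^3 + 5*q^2 + 38*q + 10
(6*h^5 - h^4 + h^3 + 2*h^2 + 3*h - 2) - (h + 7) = 6*h^5 - h^4 + h^3 + 2*h^2 + 2*h - 9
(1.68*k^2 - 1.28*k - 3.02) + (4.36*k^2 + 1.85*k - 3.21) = 6.04*k^2 + 0.57*k - 6.23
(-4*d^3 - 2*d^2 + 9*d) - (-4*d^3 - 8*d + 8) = -2*d^2 + 17*d - 8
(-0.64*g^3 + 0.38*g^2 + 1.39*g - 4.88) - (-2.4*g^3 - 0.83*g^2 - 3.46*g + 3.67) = 1.76*g^3 + 1.21*g^2 + 4.85*g - 8.55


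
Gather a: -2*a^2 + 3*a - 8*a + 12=-2*a^2 - 5*a + 12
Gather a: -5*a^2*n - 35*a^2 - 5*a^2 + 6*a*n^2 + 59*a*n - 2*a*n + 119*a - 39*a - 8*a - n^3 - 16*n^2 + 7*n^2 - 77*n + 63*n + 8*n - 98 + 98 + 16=a^2*(-5*n - 40) + a*(6*n^2 + 57*n + 72) - n^3 - 9*n^2 - 6*n + 16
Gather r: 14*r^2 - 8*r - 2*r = 14*r^2 - 10*r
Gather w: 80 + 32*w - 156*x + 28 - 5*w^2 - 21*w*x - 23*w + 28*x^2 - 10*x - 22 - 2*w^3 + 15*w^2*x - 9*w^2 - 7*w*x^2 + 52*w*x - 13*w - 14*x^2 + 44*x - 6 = -2*w^3 + w^2*(15*x - 14) + w*(-7*x^2 + 31*x - 4) + 14*x^2 - 122*x + 80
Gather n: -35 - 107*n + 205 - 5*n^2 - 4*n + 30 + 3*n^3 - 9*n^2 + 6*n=3*n^3 - 14*n^2 - 105*n + 200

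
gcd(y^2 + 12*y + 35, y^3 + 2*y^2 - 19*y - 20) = y + 5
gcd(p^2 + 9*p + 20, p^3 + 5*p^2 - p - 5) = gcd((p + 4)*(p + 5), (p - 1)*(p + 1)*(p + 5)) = p + 5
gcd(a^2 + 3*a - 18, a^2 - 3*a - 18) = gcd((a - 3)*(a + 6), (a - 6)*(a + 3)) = 1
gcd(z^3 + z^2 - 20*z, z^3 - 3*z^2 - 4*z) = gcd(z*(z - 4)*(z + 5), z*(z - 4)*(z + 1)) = z^2 - 4*z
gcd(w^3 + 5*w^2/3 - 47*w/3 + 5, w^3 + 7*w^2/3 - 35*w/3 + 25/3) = w + 5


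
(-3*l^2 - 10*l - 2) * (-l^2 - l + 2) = 3*l^4 + 13*l^3 + 6*l^2 - 18*l - 4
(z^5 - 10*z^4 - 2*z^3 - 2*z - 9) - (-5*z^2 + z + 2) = z^5 - 10*z^4 - 2*z^3 + 5*z^2 - 3*z - 11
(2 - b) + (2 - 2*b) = 4 - 3*b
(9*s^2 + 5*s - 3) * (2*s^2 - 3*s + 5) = 18*s^4 - 17*s^3 + 24*s^2 + 34*s - 15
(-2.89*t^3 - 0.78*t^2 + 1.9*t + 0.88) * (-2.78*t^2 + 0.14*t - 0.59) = 8.0342*t^5 + 1.7638*t^4 - 3.6861*t^3 - 1.7202*t^2 - 0.9978*t - 0.5192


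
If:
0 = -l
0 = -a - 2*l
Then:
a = 0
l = 0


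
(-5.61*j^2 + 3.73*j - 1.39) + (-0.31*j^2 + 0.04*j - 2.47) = -5.92*j^2 + 3.77*j - 3.86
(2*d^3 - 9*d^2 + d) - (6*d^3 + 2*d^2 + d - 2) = -4*d^3 - 11*d^2 + 2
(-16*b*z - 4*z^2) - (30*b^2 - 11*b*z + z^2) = -30*b^2 - 5*b*z - 5*z^2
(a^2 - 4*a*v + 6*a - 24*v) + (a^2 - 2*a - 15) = 2*a^2 - 4*a*v + 4*a - 24*v - 15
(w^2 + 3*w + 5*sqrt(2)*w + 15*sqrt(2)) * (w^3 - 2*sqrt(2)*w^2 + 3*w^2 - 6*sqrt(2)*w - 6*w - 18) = w^5 + 3*sqrt(2)*w^4 + 6*w^4 - 17*w^3 + 18*sqrt(2)*w^3 - 156*w^2 - 3*sqrt(2)*w^2 - 180*sqrt(2)*w - 234*w - 270*sqrt(2)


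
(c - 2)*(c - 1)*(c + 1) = c^3 - 2*c^2 - c + 2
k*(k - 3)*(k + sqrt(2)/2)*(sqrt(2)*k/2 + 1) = sqrt(2)*k^4/2 - 3*sqrt(2)*k^3/2 + 3*k^3/2 - 9*k^2/2 + sqrt(2)*k^2/2 - 3*sqrt(2)*k/2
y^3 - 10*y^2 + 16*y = y*(y - 8)*(y - 2)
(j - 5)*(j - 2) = j^2 - 7*j + 10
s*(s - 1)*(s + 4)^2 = s^4 + 7*s^3 + 8*s^2 - 16*s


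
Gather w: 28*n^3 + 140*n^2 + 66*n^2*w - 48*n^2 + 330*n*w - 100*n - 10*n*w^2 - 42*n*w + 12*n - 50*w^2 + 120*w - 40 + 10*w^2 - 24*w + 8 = 28*n^3 + 92*n^2 - 88*n + w^2*(-10*n - 40) + w*(66*n^2 + 288*n + 96) - 32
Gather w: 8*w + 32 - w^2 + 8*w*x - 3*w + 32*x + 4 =-w^2 + w*(8*x + 5) + 32*x + 36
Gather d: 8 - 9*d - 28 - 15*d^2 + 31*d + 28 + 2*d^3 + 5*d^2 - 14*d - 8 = 2*d^3 - 10*d^2 + 8*d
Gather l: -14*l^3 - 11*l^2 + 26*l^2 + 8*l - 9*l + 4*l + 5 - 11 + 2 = -14*l^3 + 15*l^2 + 3*l - 4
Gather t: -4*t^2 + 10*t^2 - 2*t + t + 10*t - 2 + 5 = 6*t^2 + 9*t + 3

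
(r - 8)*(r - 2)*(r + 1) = r^3 - 9*r^2 + 6*r + 16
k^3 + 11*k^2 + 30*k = k*(k + 5)*(k + 6)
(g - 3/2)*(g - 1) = g^2 - 5*g/2 + 3/2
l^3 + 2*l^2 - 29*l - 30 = (l - 5)*(l + 1)*(l + 6)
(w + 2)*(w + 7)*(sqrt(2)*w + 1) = sqrt(2)*w^3 + w^2 + 9*sqrt(2)*w^2 + 9*w + 14*sqrt(2)*w + 14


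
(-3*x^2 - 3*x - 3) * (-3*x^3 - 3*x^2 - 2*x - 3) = 9*x^5 + 18*x^4 + 24*x^3 + 24*x^2 + 15*x + 9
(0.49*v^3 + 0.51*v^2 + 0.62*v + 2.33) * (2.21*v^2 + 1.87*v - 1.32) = 1.0829*v^5 + 2.0434*v^4 + 1.6771*v^3 + 5.6355*v^2 + 3.5387*v - 3.0756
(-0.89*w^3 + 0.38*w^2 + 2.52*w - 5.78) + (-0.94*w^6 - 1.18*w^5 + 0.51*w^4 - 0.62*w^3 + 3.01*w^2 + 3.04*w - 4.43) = -0.94*w^6 - 1.18*w^5 + 0.51*w^4 - 1.51*w^3 + 3.39*w^2 + 5.56*w - 10.21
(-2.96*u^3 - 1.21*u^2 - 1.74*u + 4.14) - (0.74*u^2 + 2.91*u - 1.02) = -2.96*u^3 - 1.95*u^2 - 4.65*u + 5.16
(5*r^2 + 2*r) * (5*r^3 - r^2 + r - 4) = 25*r^5 + 5*r^4 + 3*r^3 - 18*r^2 - 8*r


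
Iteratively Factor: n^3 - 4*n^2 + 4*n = (n)*(n^2 - 4*n + 4) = n*(n - 2)*(n - 2)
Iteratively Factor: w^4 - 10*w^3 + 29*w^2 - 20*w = (w - 1)*(w^3 - 9*w^2 + 20*w) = (w - 5)*(w - 1)*(w^2 - 4*w) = w*(w - 5)*(w - 1)*(w - 4)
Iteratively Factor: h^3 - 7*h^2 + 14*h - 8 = (h - 1)*(h^2 - 6*h + 8) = (h - 4)*(h - 1)*(h - 2)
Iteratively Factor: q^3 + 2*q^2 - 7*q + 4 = (q - 1)*(q^2 + 3*q - 4) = (q - 1)^2*(q + 4)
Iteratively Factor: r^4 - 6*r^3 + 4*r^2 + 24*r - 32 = (r - 2)*(r^3 - 4*r^2 - 4*r + 16) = (r - 4)*(r - 2)*(r^2 - 4) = (r - 4)*(r - 2)*(r + 2)*(r - 2)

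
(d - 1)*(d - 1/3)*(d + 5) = d^3 + 11*d^2/3 - 19*d/3 + 5/3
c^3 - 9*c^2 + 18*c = c*(c - 6)*(c - 3)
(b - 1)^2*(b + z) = b^3 + b^2*z - 2*b^2 - 2*b*z + b + z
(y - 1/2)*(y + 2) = y^2 + 3*y/2 - 1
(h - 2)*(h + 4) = h^2 + 2*h - 8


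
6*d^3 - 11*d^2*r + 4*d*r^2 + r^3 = (-d + r)^2*(6*d + r)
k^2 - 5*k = k*(k - 5)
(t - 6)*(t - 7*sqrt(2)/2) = t^2 - 6*t - 7*sqrt(2)*t/2 + 21*sqrt(2)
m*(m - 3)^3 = m^4 - 9*m^3 + 27*m^2 - 27*m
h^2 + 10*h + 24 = (h + 4)*(h + 6)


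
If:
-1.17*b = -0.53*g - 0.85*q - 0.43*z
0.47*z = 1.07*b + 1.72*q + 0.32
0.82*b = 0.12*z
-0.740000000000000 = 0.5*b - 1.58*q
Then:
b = 0.70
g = -3.46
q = 0.69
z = 4.82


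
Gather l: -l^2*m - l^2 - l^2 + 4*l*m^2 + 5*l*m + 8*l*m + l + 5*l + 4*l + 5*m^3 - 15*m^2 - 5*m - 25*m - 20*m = l^2*(-m - 2) + l*(4*m^2 + 13*m + 10) + 5*m^3 - 15*m^2 - 50*m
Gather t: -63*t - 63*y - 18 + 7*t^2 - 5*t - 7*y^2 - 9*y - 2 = 7*t^2 - 68*t - 7*y^2 - 72*y - 20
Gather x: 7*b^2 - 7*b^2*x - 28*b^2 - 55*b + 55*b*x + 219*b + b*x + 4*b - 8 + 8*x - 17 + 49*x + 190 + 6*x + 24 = -21*b^2 + 168*b + x*(-7*b^2 + 56*b + 63) + 189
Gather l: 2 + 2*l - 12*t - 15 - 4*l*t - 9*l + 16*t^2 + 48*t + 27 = l*(-4*t - 7) + 16*t^2 + 36*t + 14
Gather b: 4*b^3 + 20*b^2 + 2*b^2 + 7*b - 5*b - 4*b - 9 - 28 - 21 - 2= 4*b^3 + 22*b^2 - 2*b - 60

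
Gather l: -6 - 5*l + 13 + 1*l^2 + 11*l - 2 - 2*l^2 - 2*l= -l^2 + 4*l + 5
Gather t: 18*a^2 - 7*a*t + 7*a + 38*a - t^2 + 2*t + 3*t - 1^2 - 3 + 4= 18*a^2 + 45*a - t^2 + t*(5 - 7*a)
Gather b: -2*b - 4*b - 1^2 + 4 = 3 - 6*b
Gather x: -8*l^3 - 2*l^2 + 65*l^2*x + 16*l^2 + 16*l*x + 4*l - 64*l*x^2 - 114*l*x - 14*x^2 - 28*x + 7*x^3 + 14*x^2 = -8*l^3 + 14*l^2 - 64*l*x^2 + 4*l + 7*x^3 + x*(65*l^2 - 98*l - 28)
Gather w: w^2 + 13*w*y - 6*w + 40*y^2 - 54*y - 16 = w^2 + w*(13*y - 6) + 40*y^2 - 54*y - 16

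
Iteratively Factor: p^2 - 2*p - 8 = (p - 4)*(p + 2)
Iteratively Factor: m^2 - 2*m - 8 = (m - 4)*(m + 2)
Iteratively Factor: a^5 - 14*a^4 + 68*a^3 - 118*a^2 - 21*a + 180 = (a - 3)*(a^4 - 11*a^3 + 35*a^2 - 13*a - 60) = (a - 5)*(a - 3)*(a^3 - 6*a^2 + 5*a + 12) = (a - 5)*(a - 4)*(a - 3)*(a^2 - 2*a - 3) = (a - 5)*(a - 4)*(a - 3)^2*(a + 1)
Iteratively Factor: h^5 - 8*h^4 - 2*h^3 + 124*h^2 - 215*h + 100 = (h - 5)*(h^4 - 3*h^3 - 17*h^2 + 39*h - 20) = (h - 5)*(h + 4)*(h^3 - 7*h^2 + 11*h - 5) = (h - 5)^2*(h + 4)*(h^2 - 2*h + 1) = (h - 5)^2*(h - 1)*(h + 4)*(h - 1)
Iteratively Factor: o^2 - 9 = (o - 3)*(o + 3)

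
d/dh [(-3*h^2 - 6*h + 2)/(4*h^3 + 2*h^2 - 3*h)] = (12*h^4 + 48*h^3 - 3*h^2 - 8*h + 6)/(h^2*(16*h^4 + 16*h^3 - 20*h^2 - 12*h + 9))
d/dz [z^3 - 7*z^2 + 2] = z*(3*z - 14)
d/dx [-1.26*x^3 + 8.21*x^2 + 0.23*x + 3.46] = -3.78*x^2 + 16.42*x + 0.23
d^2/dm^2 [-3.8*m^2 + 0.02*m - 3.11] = -7.60000000000000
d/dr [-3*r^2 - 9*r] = -6*r - 9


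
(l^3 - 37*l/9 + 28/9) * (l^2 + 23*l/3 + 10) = l^5 + 23*l^4/3 + 53*l^3/9 - 767*l^2/27 - 466*l/27 + 280/9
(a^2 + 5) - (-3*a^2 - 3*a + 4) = 4*a^2 + 3*a + 1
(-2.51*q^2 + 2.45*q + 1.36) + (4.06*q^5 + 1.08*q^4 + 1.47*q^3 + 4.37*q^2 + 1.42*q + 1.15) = 4.06*q^5 + 1.08*q^4 + 1.47*q^3 + 1.86*q^2 + 3.87*q + 2.51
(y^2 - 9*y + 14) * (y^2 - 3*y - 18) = y^4 - 12*y^3 + 23*y^2 + 120*y - 252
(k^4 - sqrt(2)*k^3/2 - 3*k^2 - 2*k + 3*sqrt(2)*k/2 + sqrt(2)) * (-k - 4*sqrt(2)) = -k^5 - 7*sqrt(2)*k^4/2 + 7*k^3 + 2*k^2 + 21*sqrt(2)*k^2/2 - 12*k + 7*sqrt(2)*k - 8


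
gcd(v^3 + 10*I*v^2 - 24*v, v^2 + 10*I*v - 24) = v^2 + 10*I*v - 24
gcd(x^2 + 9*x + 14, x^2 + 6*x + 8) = x + 2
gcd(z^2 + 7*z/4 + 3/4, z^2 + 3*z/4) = z + 3/4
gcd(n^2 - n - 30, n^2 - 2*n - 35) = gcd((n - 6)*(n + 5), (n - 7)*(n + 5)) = n + 5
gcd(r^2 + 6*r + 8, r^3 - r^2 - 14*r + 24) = r + 4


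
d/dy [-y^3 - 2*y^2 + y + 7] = -3*y^2 - 4*y + 1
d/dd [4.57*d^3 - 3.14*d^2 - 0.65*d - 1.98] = 13.71*d^2 - 6.28*d - 0.65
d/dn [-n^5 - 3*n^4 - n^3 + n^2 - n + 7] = -5*n^4 - 12*n^3 - 3*n^2 + 2*n - 1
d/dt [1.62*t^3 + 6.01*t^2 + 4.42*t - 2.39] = 4.86*t^2 + 12.02*t + 4.42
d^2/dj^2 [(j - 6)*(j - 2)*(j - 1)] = 6*j - 18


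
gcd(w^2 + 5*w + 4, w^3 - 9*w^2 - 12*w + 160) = w + 4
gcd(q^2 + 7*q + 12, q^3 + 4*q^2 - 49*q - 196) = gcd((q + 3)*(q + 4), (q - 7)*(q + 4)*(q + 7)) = q + 4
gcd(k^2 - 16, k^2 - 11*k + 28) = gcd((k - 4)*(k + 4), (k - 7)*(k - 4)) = k - 4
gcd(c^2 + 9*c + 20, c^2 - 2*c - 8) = 1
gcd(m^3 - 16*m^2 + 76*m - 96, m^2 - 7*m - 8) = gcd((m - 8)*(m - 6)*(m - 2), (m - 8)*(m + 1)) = m - 8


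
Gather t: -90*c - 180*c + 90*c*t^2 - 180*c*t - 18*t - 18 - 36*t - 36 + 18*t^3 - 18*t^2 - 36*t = -270*c + 18*t^3 + t^2*(90*c - 18) + t*(-180*c - 90) - 54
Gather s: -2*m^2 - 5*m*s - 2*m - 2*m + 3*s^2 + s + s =-2*m^2 - 4*m + 3*s^2 + s*(2 - 5*m)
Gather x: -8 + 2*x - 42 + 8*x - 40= 10*x - 90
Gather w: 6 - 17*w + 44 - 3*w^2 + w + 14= -3*w^2 - 16*w + 64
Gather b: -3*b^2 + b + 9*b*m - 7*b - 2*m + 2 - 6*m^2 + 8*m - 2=-3*b^2 + b*(9*m - 6) - 6*m^2 + 6*m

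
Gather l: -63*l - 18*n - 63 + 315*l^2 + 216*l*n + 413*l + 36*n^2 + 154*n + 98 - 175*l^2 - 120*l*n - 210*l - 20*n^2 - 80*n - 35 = 140*l^2 + l*(96*n + 140) + 16*n^2 + 56*n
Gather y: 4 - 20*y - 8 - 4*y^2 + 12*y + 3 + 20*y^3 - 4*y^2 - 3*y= 20*y^3 - 8*y^2 - 11*y - 1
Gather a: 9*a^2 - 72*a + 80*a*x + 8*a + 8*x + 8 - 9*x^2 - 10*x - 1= 9*a^2 + a*(80*x - 64) - 9*x^2 - 2*x + 7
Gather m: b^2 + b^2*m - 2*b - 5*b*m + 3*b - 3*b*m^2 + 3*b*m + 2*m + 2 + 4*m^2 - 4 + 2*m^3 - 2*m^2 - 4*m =b^2 + b + 2*m^3 + m^2*(2 - 3*b) + m*(b^2 - 2*b - 2) - 2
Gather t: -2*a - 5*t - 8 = -2*a - 5*t - 8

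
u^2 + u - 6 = (u - 2)*(u + 3)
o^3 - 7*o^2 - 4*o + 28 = (o - 7)*(o - 2)*(o + 2)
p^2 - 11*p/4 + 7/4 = (p - 7/4)*(p - 1)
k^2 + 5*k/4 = k*(k + 5/4)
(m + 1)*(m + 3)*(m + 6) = m^3 + 10*m^2 + 27*m + 18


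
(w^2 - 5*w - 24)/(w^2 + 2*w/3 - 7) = 3*(w - 8)/(3*w - 7)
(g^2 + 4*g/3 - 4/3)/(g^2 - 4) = (g - 2/3)/(g - 2)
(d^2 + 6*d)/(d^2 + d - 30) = d/(d - 5)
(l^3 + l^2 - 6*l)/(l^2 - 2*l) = l + 3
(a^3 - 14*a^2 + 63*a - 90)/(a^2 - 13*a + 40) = (a^2 - 9*a + 18)/(a - 8)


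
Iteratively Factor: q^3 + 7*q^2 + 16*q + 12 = (q + 3)*(q^2 + 4*q + 4) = (q + 2)*(q + 3)*(q + 2)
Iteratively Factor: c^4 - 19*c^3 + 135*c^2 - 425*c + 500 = (c - 5)*(c^3 - 14*c^2 + 65*c - 100) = (c - 5)^2*(c^2 - 9*c + 20) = (c - 5)^3*(c - 4)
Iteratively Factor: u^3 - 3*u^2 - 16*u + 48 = (u - 4)*(u^2 + u - 12) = (u - 4)*(u + 4)*(u - 3)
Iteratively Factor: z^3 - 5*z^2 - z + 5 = (z + 1)*(z^2 - 6*z + 5) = (z - 1)*(z + 1)*(z - 5)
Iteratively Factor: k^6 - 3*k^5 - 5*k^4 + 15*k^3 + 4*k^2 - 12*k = (k + 1)*(k^5 - 4*k^4 - k^3 + 16*k^2 - 12*k) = (k - 3)*(k + 1)*(k^4 - k^3 - 4*k^2 + 4*k) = (k - 3)*(k - 1)*(k + 1)*(k^3 - 4*k) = k*(k - 3)*(k - 1)*(k + 1)*(k^2 - 4) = k*(k - 3)*(k - 2)*(k - 1)*(k + 1)*(k + 2)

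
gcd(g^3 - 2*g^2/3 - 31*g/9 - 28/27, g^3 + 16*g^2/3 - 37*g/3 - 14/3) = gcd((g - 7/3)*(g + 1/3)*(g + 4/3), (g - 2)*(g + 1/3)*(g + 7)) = g + 1/3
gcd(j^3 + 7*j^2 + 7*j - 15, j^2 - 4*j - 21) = j + 3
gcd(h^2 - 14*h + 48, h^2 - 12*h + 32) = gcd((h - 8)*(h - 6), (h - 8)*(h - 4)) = h - 8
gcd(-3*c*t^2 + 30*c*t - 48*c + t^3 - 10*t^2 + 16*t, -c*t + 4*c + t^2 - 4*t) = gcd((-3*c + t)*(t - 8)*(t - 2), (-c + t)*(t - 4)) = 1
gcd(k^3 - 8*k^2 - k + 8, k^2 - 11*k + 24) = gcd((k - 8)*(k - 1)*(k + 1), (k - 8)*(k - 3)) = k - 8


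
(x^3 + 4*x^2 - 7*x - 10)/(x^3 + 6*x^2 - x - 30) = (x + 1)/(x + 3)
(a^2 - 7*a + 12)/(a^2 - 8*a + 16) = (a - 3)/(a - 4)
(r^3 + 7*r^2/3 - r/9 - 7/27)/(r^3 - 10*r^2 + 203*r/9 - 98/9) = (27*r^3 + 63*r^2 - 3*r - 7)/(3*(9*r^3 - 90*r^2 + 203*r - 98))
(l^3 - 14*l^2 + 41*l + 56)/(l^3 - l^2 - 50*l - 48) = (l - 7)/(l + 6)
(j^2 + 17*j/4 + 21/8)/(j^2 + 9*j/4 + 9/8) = (2*j + 7)/(2*j + 3)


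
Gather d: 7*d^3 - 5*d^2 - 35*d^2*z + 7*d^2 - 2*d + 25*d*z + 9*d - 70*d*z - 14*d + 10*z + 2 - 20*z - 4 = 7*d^3 + d^2*(2 - 35*z) + d*(-45*z - 7) - 10*z - 2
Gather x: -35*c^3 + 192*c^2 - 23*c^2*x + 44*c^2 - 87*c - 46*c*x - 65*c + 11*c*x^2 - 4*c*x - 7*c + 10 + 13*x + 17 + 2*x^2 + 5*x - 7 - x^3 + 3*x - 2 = -35*c^3 + 236*c^2 - 159*c - x^3 + x^2*(11*c + 2) + x*(-23*c^2 - 50*c + 21) + 18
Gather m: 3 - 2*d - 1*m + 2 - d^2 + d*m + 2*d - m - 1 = -d^2 + m*(d - 2) + 4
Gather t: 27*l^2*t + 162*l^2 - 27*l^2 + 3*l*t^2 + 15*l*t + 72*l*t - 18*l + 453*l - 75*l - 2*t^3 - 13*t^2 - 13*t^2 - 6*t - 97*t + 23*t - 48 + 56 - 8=135*l^2 + 360*l - 2*t^3 + t^2*(3*l - 26) + t*(27*l^2 + 87*l - 80)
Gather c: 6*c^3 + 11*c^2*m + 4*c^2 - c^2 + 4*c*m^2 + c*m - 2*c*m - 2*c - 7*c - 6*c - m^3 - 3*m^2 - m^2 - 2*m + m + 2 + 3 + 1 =6*c^3 + c^2*(11*m + 3) + c*(4*m^2 - m - 15) - m^3 - 4*m^2 - m + 6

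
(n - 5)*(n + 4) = n^2 - n - 20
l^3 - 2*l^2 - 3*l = l*(l - 3)*(l + 1)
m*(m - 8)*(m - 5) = m^3 - 13*m^2 + 40*m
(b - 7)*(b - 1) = b^2 - 8*b + 7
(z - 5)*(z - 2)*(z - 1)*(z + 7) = z^4 - z^3 - 39*z^2 + 109*z - 70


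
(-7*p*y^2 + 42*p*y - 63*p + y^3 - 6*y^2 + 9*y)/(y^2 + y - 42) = (-7*p*y^2 + 42*p*y - 63*p + y^3 - 6*y^2 + 9*y)/(y^2 + y - 42)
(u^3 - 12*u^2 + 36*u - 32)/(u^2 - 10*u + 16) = u - 2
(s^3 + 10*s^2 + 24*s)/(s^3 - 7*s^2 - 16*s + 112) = s*(s + 6)/(s^2 - 11*s + 28)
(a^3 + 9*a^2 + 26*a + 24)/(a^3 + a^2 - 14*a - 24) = (a + 4)/(a - 4)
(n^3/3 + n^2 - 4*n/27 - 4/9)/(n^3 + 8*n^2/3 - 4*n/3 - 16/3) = (9*n^3 + 27*n^2 - 4*n - 12)/(9*(3*n^3 + 8*n^2 - 4*n - 16))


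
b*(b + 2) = b^2 + 2*b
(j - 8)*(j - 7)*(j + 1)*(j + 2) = j^4 - 12*j^3 + 13*j^2 + 138*j + 112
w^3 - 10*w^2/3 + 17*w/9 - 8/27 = (w - 8/3)*(w - 1/3)^2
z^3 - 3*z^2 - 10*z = z*(z - 5)*(z + 2)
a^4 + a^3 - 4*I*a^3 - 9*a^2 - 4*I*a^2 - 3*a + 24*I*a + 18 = (a - 2)*(a + 3)*(a - 3*I)*(a - I)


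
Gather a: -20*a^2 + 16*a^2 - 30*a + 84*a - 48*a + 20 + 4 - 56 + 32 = -4*a^2 + 6*a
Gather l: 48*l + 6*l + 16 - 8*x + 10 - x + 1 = 54*l - 9*x + 27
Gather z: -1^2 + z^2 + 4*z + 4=z^2 + 4*z + 3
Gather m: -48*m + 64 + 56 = 120 - 48*m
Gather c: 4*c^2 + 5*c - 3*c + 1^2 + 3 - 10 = 4*c^2 + 2*c - 6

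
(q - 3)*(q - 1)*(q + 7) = q^3 + 3*q^2 - 25*q + 21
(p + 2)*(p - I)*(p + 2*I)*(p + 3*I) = p^4 + 2*p^3 + 4*I*p^3 - p^2 + 8*I*p^2 - 2*p + 6*I*p + 12*I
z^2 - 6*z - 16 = (z - 8)*(z + 2)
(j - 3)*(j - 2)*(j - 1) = j^3 - 6*j^2 + 11*j - 6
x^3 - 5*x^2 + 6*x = x*(x - 3)*(x - 2)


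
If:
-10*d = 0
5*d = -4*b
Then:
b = 0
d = 0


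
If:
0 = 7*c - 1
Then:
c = 1/7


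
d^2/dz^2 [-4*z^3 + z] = -24*z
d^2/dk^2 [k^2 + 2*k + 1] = 2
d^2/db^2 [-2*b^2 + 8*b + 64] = -4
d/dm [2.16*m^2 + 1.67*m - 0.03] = 4.32*m + 1.67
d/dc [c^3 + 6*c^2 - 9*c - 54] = 3*c^2 + 12*c - 9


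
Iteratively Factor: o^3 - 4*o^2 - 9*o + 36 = (o - 3)*(o^2 - o - 12) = (o - 4)*(o - 3)*(o + 3)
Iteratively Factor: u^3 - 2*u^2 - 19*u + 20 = (u - 1)*(u^2 - u - 20) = (u - 1)*(u + 4)*(u - 5)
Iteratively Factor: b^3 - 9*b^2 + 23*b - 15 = (b - 3)*(b^2 - 6*b + 5) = (b - 3)*(b - 1)*(b - 5)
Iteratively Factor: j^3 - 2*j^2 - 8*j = (j + 2)*(j^2 - 4*j) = (j - 4)*(j + 2)*(j)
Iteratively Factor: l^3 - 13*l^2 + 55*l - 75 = (l - 5)*(l^2 - 8*l + 15) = (l - 5)^2*(l - 3)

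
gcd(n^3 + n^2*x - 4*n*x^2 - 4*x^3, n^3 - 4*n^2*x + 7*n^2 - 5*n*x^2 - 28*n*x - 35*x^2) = n + x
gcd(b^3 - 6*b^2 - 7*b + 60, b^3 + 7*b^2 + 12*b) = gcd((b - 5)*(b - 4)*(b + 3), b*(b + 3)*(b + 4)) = b + 3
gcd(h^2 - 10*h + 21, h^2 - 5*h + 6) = h - 3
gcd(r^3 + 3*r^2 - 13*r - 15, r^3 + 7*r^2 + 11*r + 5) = r^2 + 6*r + 5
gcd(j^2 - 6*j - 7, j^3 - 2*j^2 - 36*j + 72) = 1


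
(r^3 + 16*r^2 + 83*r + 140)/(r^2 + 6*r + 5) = (r^2 + 11*r + 28)/(r + 1)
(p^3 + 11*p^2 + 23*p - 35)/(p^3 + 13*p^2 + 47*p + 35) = (p - 1)/(p + 1)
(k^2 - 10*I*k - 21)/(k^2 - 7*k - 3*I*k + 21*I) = (k - 7*I)/(k - 7)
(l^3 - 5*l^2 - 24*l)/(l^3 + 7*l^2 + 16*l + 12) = l*(l - 8)/(l^2 + 4*l + 4)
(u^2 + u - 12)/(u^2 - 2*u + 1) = (u^2 + u - 12)/(u^2 - 2*u + 1)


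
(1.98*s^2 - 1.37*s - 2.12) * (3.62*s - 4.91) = 7.1676*s^3 - 14.6812*s^2 - 0.947699999999999*s + 10.4092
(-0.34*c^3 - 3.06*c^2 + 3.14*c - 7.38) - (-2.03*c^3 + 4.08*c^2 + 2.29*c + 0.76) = 1.69*c^3 - 7.14*c^2 + 0.85*c - 8.14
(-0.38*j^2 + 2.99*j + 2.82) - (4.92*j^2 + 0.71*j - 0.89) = -5.3*j^2 + 2.28*j + 3.71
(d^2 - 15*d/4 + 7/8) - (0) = d^2 - 15*d/4 + 7/8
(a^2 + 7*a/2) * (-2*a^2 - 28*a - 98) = -2*a^4 - 35*a^3 - 196*a^2 - 343*a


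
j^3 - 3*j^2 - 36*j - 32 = (j - 8)*(j + 1)*(j + 4)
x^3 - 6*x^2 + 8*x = x*(x - 4)*(x - 2)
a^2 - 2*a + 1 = (a - 1)^2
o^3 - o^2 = o^2*(o - 1)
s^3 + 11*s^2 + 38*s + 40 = (s + 2)*(s + 4)*(s + 5)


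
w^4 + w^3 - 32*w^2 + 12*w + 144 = (w - 4)*(w - 3)*(w + 2)*(w + 6)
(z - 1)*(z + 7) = z^2 + 6*z - 7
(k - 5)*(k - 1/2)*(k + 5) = k^3 - k^2/2 - 25*k + 25/2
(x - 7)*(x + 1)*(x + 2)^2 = x^4 - 2*x^3 - 27*x^2 - 52*x - 28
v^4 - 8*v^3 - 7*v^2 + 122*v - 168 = (v - 7)*(v - 3)*(v - 2)*(v + 4)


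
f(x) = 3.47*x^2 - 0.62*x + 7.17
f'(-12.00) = -83.90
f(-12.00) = 514.29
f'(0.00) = -0.62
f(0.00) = 7.17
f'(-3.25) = -23.18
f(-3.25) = 45.84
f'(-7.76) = -54.47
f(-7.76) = 220.94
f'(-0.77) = -5.96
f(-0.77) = 9.70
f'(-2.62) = -18.80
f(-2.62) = 32.61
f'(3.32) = 22.42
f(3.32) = 43.36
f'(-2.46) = -17.69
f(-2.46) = 29.69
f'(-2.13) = -15.40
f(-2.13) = 24.23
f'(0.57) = 3.34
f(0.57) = 7.94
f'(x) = 6.94*x - 0.62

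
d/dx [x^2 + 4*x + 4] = 2*x + 4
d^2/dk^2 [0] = 0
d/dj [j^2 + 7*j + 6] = 2*j + 7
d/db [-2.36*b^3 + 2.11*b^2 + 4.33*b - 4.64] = -7.08*b^2 + 4.22*b + 4.33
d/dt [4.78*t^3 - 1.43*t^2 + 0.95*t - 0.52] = 14.34*t^2 - 2.86*t + 0.95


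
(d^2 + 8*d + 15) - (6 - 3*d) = d^2 + 11*d + 9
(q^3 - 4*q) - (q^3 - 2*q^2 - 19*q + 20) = 2*q^2 + 15*q - 20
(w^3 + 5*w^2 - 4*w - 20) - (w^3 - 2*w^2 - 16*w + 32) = 7*w^2 + 12*w - 52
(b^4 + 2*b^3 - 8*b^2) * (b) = b^5 + 2*b^4 - 8*b^3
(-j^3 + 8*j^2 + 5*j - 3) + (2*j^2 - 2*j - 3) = -j^3 + 10*j^2 + 3*j - 6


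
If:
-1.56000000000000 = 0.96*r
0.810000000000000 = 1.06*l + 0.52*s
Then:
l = 0.764150943396226 - 0.490566037735849*s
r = -1.62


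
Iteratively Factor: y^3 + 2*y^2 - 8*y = (y - 2)*(y^2 + 4*y) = y*(y - 2)*(y + 4)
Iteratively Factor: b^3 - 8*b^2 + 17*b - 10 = (b - 2)*(b^2 - 6*b + 5) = (b - 5)*(b - 2)*(b - 1)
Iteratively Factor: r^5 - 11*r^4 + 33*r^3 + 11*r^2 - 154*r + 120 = (r - 5)*(r^4 - 6*r^3 + 3*r^2 + 26*r - 24) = (r - 5)*(r + 2)*(r^3 - 8*r^2 + 19*r - 12) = (r - 5)*(r - 1)*(r + 2)*(r^2 - 7*r + 12) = (r - 5)*(r - 3)*(r - 1)*(r + 2)*(r - 4)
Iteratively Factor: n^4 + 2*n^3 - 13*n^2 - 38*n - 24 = (n + 1)*(n^3 + n^2 - 14*n - 24) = (n + 1)*(n + 2)*(n^2 - n - 12) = (n - 4)*(n + 1)*(n + 2)*(n + 3)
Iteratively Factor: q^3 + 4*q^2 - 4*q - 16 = (q + 2)*(q^2 + 2*q - 8) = (q - 2)*(q + 2)*(q + 4)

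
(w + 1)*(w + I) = w^2 + w + I*w + I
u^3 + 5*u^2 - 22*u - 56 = (u - 4)*(u + 2)*(u + 7)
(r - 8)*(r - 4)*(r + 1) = r^3 - 11*r^2 + 20*r + 32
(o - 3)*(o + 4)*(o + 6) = o^3 + 7*o^2 - 6*o - 72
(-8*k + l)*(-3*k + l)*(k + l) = 24*k^3 + 13*k^2*l - 10*k*l^2 + l^3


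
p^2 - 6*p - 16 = (p - 8)*(p + 2)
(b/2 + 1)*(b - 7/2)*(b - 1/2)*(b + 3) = b^4/2 + b^3/2 - 49*b^2/8 - 61*b/8 + 21/4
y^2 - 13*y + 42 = (y - 7)*(y - 6)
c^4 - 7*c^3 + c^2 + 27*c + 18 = (c - 6)*(c - 3)*(c + 1)^2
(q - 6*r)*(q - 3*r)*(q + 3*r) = q^3 - 6*q^2*r - 9*q*r^2 + 54*r^3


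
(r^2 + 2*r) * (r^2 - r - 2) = r^4 + r^3 - 4*r^2 - 4*r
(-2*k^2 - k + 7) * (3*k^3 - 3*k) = -6*k^5 - 3*k^4 + 27*k^3 + 3*k^2 - 21*k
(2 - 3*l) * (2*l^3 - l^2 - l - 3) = -6*l^4 + 7*l^3 + l^2 + 7*l - 6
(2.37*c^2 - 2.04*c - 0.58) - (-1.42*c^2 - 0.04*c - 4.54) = 3.79*c^2 - 2.0*c + 3.96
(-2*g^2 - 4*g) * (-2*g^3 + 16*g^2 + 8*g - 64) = 4*g^5 - 24*g^4 - 80*g^3 + 96*g^2 + 256*g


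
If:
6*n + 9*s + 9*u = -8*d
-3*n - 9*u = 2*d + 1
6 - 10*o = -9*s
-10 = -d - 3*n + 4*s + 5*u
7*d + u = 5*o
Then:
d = 547/2867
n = 12869/8601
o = 1959/14335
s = -1476/2867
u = -1870/2867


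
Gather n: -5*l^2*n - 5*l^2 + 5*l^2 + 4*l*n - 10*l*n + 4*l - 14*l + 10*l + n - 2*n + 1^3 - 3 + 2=n*(-5*l^2 - 6*l - 1)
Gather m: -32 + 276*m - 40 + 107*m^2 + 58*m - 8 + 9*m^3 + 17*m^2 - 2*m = 9*m^3 + 124*m^2 + 332*m - 80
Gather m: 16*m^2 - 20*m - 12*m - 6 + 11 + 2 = 16*m^2 - 32*m + 7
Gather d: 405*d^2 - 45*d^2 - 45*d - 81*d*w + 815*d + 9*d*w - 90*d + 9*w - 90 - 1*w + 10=360*d^2 + d*(680 - 72*w) + 8*w - 80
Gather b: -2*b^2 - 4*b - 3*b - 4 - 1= -2*b^2 - 7*b - 5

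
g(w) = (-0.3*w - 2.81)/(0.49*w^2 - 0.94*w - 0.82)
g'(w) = (0.94 - 0.98*w)*(-0.3*w - 2.81)/(0.49*w^2 - 0.94*w - 0.82)^2 - 0.3/(0.49*w^2 - 0.94*w - 0.82)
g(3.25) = -2.91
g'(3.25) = 4.79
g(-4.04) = -0.15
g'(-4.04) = -0.09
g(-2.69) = -0.38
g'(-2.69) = -0.32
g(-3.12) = -0.27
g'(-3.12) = -0.20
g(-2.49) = -0.45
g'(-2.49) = -0.40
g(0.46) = 2.57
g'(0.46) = -0.83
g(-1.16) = -2.65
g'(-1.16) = -6.24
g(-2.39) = -0.50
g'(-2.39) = -0.46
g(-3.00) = -0.30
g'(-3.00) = -0.23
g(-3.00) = -0.30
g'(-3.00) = -0.23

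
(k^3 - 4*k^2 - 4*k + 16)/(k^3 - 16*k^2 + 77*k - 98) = (k^2 - 2*k - 8)/(k^2 - 14*k + 49)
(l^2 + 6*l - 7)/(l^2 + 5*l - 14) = (l - 1)/(l - 2)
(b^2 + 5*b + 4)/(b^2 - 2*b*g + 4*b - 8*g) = (b + 1)/(b - 2*g)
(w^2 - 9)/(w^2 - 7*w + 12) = (w + 3)/(w - 4)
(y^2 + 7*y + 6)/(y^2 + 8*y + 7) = (y + 6)/(y + 7)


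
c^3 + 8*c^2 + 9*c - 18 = (c - 1)*(c + 3)*(c + 6)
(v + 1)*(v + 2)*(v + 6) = v^3 + 9*v^2 + 20*v + 12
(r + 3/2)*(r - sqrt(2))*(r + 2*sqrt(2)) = r^3 + sqrt(2)*r^2 + 3*r^2/2 - 4*r + 3*sqrt(2)*r/2 - 6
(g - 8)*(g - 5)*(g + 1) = g^3 - 12*g^2 + 27*g + 40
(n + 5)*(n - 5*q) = n^2 - 5*n*q + 5*n - 25*q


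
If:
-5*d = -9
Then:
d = 9/5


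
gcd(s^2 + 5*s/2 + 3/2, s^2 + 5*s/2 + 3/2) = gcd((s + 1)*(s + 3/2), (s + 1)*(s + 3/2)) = s^2 + 5*s/2 + 3/2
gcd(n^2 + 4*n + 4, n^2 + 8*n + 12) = n + 2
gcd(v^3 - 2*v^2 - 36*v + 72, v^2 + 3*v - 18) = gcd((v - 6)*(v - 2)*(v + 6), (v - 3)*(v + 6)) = v + 6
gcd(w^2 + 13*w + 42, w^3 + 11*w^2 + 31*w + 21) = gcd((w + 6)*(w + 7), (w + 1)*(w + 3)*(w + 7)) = w + 7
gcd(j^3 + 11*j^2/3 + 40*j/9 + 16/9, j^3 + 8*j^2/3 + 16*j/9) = j^2 + 8*j/3 + 16/9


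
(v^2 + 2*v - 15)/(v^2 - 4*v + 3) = (v + 5)/(v - 1)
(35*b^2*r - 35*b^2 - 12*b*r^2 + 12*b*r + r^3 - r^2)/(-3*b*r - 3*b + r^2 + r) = (-35*b^2*r + 35*b^2 + 12*b*r^2 - 12*b*r - r^3 + r^2)/(3*b*r + 3*b - r^2 - r)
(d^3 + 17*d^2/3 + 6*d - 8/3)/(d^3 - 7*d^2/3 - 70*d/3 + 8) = (d + 2)/(d - 6)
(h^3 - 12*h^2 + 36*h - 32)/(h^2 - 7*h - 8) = (h^2 - 4*h + 4)/(h + 1)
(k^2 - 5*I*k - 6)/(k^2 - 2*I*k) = (k - 3*I)/k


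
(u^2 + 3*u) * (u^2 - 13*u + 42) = u^4 - 10*u^3 + 3*u^2 + 126*u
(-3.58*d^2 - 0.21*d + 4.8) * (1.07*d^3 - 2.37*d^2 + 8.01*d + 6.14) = -3.8306*d^5 + 8.2599*d^4 - 23.0421*d^3 - 35.0393*d^2 + 37.1586*d + 29.472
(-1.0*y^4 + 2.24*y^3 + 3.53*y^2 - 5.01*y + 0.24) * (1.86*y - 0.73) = -1.86*y^5 + 4.8964*y^4 + 4.9306*y^3 - 11.8955*y^2 + 4.1037*y - 0.1752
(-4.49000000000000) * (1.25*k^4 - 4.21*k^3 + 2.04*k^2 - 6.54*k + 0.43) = -5.6125*k^4 + 18.9029*k^3 - 9.1596*k^2 + 29.3646*k - 1.9307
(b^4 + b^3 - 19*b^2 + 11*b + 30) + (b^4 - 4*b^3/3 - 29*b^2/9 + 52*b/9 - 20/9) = 2*b^4 - b^3/3 - 200*b^2/9 + 151*b/9 + 250/9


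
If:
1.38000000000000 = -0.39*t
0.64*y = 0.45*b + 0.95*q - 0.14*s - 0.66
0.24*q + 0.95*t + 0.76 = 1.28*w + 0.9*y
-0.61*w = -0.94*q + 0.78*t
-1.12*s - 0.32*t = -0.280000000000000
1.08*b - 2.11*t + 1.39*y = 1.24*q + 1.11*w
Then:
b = -1.21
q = -2.10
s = 1.26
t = -3.54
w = 1.29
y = -5.28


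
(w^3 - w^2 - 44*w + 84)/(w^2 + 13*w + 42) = (w^2 - 8*w + 12)/(w + 6)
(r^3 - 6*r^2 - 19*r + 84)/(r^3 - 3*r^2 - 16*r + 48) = (r - 7)/(r - 4)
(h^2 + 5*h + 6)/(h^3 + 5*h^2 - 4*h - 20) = (h + 3)/(h^2 + 3*h - 10)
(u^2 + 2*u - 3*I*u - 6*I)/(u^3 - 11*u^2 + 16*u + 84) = (u - 3*I)/(u^2 - 13*u + 42)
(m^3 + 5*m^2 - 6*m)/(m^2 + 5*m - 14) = m*(m^2 + 5*m - 6)/(m^2 + 5*m - 14)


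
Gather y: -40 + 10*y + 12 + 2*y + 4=12*y - 24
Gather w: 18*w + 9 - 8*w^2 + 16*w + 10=-8*w^2 + 34*w + 19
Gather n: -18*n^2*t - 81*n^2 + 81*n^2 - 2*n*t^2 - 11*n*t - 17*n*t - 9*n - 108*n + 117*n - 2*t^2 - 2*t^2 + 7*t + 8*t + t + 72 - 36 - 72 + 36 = -18*n^2*t + n*(-2*t^2 - 28*t) - 4*t^2 + 16*t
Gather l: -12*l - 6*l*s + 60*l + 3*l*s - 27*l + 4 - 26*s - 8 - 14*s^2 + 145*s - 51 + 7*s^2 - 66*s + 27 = l*(21 - 3*s) - 7*s^2 + 53*s - 28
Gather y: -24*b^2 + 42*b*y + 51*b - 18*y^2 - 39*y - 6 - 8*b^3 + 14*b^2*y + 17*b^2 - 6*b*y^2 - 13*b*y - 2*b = -8*b^3 - 7*b^2 + 49*b + y^2*(-6*b - 18) + y*(14*b^2 + 29*b - 39) - 6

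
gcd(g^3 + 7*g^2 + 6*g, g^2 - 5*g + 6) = 1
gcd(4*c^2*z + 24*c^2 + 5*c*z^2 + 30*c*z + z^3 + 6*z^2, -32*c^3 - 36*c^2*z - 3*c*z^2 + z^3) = 4*c^2 + 5*c*z + z^2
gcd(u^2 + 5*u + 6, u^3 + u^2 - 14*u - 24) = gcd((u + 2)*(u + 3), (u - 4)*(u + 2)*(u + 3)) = u^2 + 5*u + 6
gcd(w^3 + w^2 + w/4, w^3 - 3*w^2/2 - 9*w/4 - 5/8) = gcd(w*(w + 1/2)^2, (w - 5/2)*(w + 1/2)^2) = w^2 + w + 1/4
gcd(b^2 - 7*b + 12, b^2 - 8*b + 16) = b - 4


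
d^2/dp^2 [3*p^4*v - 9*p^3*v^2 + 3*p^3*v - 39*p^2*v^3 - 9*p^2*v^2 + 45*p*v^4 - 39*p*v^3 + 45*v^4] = 6*v*(6*p^2 - 9*p*v + 3*p - 13*v^2 - 3*v)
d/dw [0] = 0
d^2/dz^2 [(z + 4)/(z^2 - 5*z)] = 2*(z*(1 - 3*z)*(z - 5) + (z + 4)*(2*z - 5)^2)/(z^3*(z - 5)^3)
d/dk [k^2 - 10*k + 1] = 2*k - 10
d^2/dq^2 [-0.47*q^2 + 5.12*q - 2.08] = -0.940000000000000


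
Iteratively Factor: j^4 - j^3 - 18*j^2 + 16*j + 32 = (j - 4)*(j^3 + 3*j^2 - 6*j - 8) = (j - 4)*(j - 2)*(j^2 + 5*j + 4) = (j - 4)*(j - 2)*(j + 4)*(j + 1)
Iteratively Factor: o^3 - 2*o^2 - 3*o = (o - 3)*(o^2 + o) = (o - 3)*(o + 1)*(o)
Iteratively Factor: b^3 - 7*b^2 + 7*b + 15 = (b - 3)*(b^2 - 4*b - 5) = (b - 5)*(b - 3)*(b + 1)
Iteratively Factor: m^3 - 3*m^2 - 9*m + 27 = (m + 3)*(m^2 - 6*m + 9) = (m - 3)*(m + 3)*(m - 3)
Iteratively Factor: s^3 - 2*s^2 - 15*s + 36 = (s - 3)*(s^2 + s - 12) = (s - 3)^2*(s + 4)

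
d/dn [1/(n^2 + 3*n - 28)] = (-2*n - 3)/(n^2 + 3*n - 28)^2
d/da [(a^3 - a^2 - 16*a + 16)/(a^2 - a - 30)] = (a^4 - 2*a^3 - 73*a^2 + 28*a + 496)/(a^4 - 2*a^3 - 59*a^2 + 60*a + 900)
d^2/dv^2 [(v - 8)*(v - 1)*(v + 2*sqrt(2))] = 6*v - 18 + 4*sqrt(2)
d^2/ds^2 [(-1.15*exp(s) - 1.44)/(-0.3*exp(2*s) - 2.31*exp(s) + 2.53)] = (0.1035*exp(4*s) - 0.278550000000001*exp(3*s) + 8.23086*exp(2*s) + 18.776769*exp(s) + 15.776827)*exp(s)/(0.027*exp(6*s) + 0.6237*exp(5*s) + 4.11939*exp(4*s) + 1.806651*exp(3*s) - 34.740189*exp(2*s) + 44.358237*exp(s) - 16.194277)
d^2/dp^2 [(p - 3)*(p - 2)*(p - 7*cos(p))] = 7*p^2*cos(p) + 28*p*sin(p) - 35*p*cos(p) + 6*p - 70*sin(p) + 28*cos(p) - 10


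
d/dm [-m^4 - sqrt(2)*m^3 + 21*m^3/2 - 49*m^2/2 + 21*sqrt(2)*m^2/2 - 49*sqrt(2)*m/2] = -4*m^3 - 3*sqrt(2)*m^2 + 63*m^2/2 - 49*m + 21*sqrt(2)*m - 49*sqrt(2)/2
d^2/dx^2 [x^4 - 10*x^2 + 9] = 12*x^2 - 20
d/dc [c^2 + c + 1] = 2*c + 1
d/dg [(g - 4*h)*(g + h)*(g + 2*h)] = 3*g^2 - 2*g*h - 10*h^2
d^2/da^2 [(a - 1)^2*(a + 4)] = 6*a + 4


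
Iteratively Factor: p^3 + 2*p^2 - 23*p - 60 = (p - 5)*(p^2 + 7*p + 12) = (p - 5)*(p + 3)*(p + 4)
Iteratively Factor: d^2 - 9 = (d - 3)*(d + 3)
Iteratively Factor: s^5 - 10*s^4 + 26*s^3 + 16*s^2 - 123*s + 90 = (s - 3)*(s^4 - 7*s^3 + 5*s^2 + 31*s - 30) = (s - 3)^2*(s^3 - 4*s^2 - 7*s + 10) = (s - 3)^2*(s - 1)*(s^2 - 3*s - 10) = (s - 5)*(s - 3)^2*(s - 1)*(s + 2)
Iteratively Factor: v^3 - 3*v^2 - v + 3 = (v - 1)*(v^2 - 2*v - 3) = (v - 3)*(v - 1)*(v + 1)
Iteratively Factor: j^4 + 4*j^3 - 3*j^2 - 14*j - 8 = (j + 1)*(j^3 + 3*j^2 - 6*j - 8) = (j + 1)^2*(j^2 + 2*j - 8) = (j - 2)*(j + 1)^2*(j + 4)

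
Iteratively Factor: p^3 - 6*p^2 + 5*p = (p - 1)*(p^2 - 5*p) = p*(p - 1)*(p - 5)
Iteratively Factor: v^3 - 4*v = (v - 2)*(v^2 + 2*v) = (v - 2)*(v + 2)*(v)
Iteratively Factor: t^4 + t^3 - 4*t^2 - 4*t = (t - 2)*(t^3 + 3*t^2 + 2*t) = t*(t - 2)*(t^2 + 3*t + 2) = t*(t - 2)*(t + 2)*(t + 1)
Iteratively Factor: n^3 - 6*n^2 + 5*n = (n - 5)*(n^2 - n) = n*(n - 5)*(n - 1)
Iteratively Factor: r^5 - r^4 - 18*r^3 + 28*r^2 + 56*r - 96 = (r - 3)*(r^4 + 2*r^3 - 12*r^2 - 8*r + 32) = (r - 3)*(r - 2)*(r^3 + 4*r^2 - 4*r - 16) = (r - 3)*(r - 2)*(r + 2)*(r^2 + 2*r - 8) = (r - 3)*(r - 2)^2*(r + 2)*(r + 4)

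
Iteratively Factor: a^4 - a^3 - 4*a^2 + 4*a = (a - 1)*(a^3 - 4*a) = (a - 1)*(a + 2)*(a^2 - 2*a) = a*(a - 1)*(a + 2)*(a - 2)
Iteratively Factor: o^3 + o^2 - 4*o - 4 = (o + 1)*(o^2 - 4) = (o + 1)*(o + 2)*(o - 2)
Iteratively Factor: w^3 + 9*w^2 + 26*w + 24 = (w + 2)*(w^2 + 7*w + 12) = (w + 2)*(w + 4)*(w + 3)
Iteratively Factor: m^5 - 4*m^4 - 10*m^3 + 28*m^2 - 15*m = (m - 5)*(m^4 + m^3 - 5*m^2 + 3*m) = (m - 5)*(m + 3)*(m^3 - 2*m^2 + m) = (m - 5)*(m - 1)*(m + 3)*(m^2 - m) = (m - 5)*(m - 1)^2*(m + 3)*(m)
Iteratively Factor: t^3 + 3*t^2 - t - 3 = (t + 1)*(t^2 + 2*t - 3) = (t - 1)*(t + 1)*(t + 3)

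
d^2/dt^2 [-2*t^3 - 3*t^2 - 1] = -12*t - 6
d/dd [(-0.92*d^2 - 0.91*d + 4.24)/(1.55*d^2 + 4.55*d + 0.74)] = (-2.7755*d^2 - 14.5056*d - 19.9654)/(2.4025*d^4 + 14.105*d^3 + 22.9965*d^2 + 6.734*d + 0.5476)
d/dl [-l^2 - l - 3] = -2*l - 1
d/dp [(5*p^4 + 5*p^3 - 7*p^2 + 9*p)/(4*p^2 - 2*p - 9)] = (40*p^5 - 10*p^4 - 200*p^3 - 157*p^2 + 126*p - 81)/(16*p^4 - 16*p^3 - 68*p^2 + 36*p + 81)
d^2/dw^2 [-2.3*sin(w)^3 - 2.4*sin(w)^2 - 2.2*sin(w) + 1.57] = 3.925*sin(w) - 5.175*sin(3*w) - 4.8*cos(2*w)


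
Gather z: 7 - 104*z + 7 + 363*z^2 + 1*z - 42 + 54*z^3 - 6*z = 54*z^3 + 363*z^2 - 109*z - 28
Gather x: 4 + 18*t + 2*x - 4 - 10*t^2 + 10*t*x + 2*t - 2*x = -10*t^2 + 10*t*x + 20*t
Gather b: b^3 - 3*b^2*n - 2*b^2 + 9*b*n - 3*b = b^3 + b^2*(-3*n - 2) + b*(9*n - 3)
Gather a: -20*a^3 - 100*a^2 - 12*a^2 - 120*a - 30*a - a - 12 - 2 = -20*a^3 - 112*a^2 - 151*a - 14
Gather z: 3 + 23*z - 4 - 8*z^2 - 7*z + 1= -8*z^2 + 16*z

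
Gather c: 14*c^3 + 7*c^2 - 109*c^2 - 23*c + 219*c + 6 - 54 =14*c^3 - 102*c^2 + 196*c - 48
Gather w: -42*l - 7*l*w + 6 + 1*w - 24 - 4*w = -42*l + w*(-7*l - 3) - 18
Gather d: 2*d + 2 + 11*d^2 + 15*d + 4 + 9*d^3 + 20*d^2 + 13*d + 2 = 9*d^3 + 31*d^2 + 30*d + 8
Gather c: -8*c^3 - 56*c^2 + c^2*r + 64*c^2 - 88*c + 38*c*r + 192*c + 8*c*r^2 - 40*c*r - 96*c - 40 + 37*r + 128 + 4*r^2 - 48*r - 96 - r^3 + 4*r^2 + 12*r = -8*c^3 + c^2*(r + 8) + c*(8*r^2 - 2*r + 8) - r^3 + 8*r^2 + r - 8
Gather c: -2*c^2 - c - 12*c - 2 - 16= -2*c^2 - 13*c - 18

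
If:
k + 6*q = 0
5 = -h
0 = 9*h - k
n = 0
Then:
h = -5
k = -45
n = 0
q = 15/2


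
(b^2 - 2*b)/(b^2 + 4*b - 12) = b/(b + 6)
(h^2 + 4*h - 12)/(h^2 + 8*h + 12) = (h - 2)/(h + 2)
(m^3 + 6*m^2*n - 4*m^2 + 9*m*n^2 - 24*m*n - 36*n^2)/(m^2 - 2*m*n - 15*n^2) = (m^2 + 3*m*n - 4*m - 12*n)/(m - 5*n)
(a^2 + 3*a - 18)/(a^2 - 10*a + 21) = (a + 6)/(a - 7)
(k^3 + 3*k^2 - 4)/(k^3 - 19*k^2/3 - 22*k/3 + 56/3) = 3*(k^2 + k - 2)/(3*k^2 - 25*k + 28)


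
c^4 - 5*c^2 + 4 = (c - 2)*(c - 1)*(c + 1)*(c + 2)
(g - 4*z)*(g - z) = g^2 - 5*g*z + 4*z^2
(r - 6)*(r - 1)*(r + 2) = r^3 - 5*r^2 - 8*r + 12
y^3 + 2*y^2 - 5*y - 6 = (y - 2)*(y + 1)*(y + 3)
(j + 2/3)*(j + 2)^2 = j^3 + 14*j^2/3 + 20*j/3 + 8/3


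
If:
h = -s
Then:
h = -s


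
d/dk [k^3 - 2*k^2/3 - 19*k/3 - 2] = 3*k^2 - 4*k/3 - 19/3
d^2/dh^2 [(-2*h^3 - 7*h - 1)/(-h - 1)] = 4*(h^3 + 3*h^2 + 3*h - 3)/(h^3 + 3*h^2 + 3*h + 1)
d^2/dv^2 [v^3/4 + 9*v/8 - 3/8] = 3*v/2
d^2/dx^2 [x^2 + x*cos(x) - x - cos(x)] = -x*cos(x) - 2*sin(x) + cos(x) + 2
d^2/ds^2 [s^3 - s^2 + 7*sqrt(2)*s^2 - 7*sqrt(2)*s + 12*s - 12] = 6*s - 2 + 14*sqrt(2)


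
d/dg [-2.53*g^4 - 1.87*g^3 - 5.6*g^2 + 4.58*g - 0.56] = -10.12*g^3 - 5.61*g^2 - 11.2*g + 4.58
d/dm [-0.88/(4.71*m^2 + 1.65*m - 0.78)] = (8.2896*m + 1.452)/(4.71*m^2 + 1.65*m - 0.78)^2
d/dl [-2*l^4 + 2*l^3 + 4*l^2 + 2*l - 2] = -8*l^3 + 6*l^2 + 8*l + 2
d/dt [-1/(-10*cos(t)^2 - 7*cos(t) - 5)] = (20*cos(t) + 7)*sin(t)/(10*cos(t)^2 + 7*cos(t) + 5)^2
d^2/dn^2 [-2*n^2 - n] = -4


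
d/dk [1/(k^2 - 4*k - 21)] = 2*(2 - k)/(-k^2 + 4*k + 21)^2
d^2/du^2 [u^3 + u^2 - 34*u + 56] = 6*u + 2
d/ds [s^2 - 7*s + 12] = 2*s - 7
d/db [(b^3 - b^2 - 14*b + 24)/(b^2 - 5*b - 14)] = (b^4 - 10*b^3 - 23*b^2 - 20*b + 316)/(b^4 - 10*b^3 - 3*b^2 + 140*b + 196)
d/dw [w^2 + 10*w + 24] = 2*w + 10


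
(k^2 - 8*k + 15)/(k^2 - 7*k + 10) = (k - 3)/(k - 2)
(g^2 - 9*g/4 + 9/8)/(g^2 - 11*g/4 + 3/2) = (g - 3/2)/(g - 2)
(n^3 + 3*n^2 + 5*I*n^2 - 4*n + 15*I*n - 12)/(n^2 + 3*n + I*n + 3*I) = n + 4*I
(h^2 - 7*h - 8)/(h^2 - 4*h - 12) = (-h^2 + 7*h + 8)/(-h^2 + 4*h + 12)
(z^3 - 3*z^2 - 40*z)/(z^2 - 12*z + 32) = z*(z + 5)/(z - 4)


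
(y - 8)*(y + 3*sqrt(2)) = y^2 - 8*y + 3*sqrt(2)*y - 24*sqrt(2)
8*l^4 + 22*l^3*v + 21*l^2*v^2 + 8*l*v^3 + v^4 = (l + v)^2*(2*l + v)*(4*l + v)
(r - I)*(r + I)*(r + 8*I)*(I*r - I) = I*r^4 - 8*r^3 - I*r^3 + 8*r^2 + I*r^2 - 8*r - I*r + 8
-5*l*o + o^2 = o*(-5*l + o)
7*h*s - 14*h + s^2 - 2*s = (7*h + s)*(s - 2)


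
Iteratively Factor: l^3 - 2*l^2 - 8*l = (l + 2)*(l^2 - 4*l) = l*(l + 2)*(l - 4)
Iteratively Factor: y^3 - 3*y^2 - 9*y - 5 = (y - 5)*(y^2 + 2*y + 1) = (y - 5)*(y + 1)*(y + 1)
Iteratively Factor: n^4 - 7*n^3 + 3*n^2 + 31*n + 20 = (n - 4)*(n^3 - 3*n^2 - 9*n - 5) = (n - 5)*(n - 4)*(n^2 + 2*n + 1) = (n - 5)*(n - 4)*(n + 1)*(n + 1)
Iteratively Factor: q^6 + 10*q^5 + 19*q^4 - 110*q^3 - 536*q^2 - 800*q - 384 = (q + 1)*(q^5 + 9*q^4 + 10*q^3 - 120*q^2 - 416*q - 384) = (q + 1)*(q + 4)*(q^4 + 5*q^3 - 10*q^2 - 80*q - 96) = (q + 1)*(q + 3)*(q + 4)*(q^3 + 2*q^2 - 16*q - 32) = (q + 1)*(q + 2)*(q + 3)*(q + 4)*(q^2 - 16) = (q + 1)*(q + 2)*(q + 3)*(q + 4)^2*(q - 4)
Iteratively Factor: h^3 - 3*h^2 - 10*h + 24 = (h - 2)*(h^2 - h - 12) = (h - 4)*(h - 2)*(h + 3)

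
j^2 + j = j*(j + 1)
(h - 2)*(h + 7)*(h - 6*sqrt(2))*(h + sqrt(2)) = h^4 - 5*sqrt(2)*h^3 + 5*h^3 - 25*sqrt(2)*h^2 - 26*h^2 - 60*h + 70*sqrt(2)*h + 168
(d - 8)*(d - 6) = d^2 - 14*d + 48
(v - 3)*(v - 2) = v^2 - 5*v + 6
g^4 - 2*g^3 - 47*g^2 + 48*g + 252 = (g - 7)*(g - 3)*(g + 2)*(g + 6)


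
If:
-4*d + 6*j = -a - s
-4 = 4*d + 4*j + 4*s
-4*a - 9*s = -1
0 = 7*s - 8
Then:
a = -65/28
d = -393/280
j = -207/280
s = 8/7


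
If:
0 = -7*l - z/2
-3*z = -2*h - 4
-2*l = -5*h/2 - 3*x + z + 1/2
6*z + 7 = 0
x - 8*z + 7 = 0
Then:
No Solution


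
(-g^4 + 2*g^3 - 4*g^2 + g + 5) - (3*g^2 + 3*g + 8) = -g^4 + 2*g^3 - 7*g^2 - 2*g - 3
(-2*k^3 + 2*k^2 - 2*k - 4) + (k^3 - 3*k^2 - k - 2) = -k^3 - k^2 - 3*k - 6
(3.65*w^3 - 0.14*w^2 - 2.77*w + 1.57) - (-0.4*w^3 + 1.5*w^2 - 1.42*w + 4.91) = 4.05*w^3 - 1.64*w^2 - 1.35*w - 3.34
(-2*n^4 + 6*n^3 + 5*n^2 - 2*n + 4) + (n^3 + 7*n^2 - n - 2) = -2*n^4 + 7*n^3 + 12*n^2 - 3*n + 2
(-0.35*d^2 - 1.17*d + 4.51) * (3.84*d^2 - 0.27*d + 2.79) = -1.344*d^4 - 4.3983*d^3 + 16.6578*d^2 - 4.482*d + 12.5829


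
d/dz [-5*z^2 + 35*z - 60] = 35 - 10*z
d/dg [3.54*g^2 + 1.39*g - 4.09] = 7.08*g + 1.39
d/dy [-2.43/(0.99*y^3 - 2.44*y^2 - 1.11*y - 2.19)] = (7.2171*y^2 - 11.8584*y - 2.6973)/(-0.99*y^3 + 2.44*y^2 + 1.11*y + 2.19)^2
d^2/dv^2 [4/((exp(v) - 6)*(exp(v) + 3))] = (16*exp(3*v) - 36*exp(2*v) + 324*exp(v) - 216)*exp(v)/(exp(6*v) - 9*exp(5*v) - 27*exp(4*v) + 297*exp(3*v) + 486*exp(2*v) - 2916*exp(v) - 5832)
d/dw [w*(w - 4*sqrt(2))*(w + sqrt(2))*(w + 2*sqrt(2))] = 4*w^3 - 3*sqrt(2)*w^2 - 40*w - 16*sqrt(2)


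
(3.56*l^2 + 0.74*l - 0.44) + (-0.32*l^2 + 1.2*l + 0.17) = 3.24*l^2 + 1.94*l - 0.27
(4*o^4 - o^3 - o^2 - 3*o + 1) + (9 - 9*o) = 4*o^4 - o^3 - o^2 - 12*o + 10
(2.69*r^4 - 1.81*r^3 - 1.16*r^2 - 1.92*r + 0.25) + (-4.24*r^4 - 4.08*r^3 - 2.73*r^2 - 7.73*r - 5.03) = -1.55*r^4 - 5.89*r^3 - 3.89*r^2 - 9.65*r - 4.78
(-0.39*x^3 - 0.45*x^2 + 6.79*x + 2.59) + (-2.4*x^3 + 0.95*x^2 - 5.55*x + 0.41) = -2.79*x^3 + 0.5*x^2 + 1.24*x + 3.0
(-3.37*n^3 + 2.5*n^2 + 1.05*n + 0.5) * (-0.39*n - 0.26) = 1.3143*n^4 - 0.0988*n^3 - 1.0595*n^2 - 0.468*n - 0.13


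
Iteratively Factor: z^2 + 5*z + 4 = (z + 1)*(z + 4)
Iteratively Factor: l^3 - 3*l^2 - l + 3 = (l - 3)*(l^2 - 1) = (l - 3)*(l - 1)*(l + 1)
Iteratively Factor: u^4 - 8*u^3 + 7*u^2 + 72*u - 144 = (u - 4)*(u^3 - 4*u^2 - 9*u + 36) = (u - 4)*(u + 3)*(u^2 - 7*u + 12) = (u - 4)*(u - 3)*(u + 3)*(u - 4)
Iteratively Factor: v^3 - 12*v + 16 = (v - 2)*(v^2 + 2*v - 8) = (v - 2)*(v + 4)*(v - 2)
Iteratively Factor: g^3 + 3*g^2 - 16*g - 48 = (g + 3)*(g^2 - 16) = (g + 3)*(g + 4)*(g - 4)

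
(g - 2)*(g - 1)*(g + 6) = g^3 + 3*g^2 - 16*g + 12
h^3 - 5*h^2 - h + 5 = (h - 5)*(h - 1)*(h + 1)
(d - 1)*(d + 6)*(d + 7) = d^3 + 12*d^2 + 29*d - 42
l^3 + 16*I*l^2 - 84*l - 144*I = (l + 4*I)*(l + 6*I)^2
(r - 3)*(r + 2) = r^2 - r - 6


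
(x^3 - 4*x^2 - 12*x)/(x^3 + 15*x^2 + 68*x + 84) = x*(x - 6)/(x^2 + 13*x + 42)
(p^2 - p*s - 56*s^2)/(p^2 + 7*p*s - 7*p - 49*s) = (p - 8*s)/(p - 7)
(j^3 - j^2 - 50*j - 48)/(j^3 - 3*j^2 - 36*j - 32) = (j + 6)/(j + 4)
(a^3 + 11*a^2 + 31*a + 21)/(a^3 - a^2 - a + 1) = (a^2 + 10*a + 21)/(a^2 - 2*a + 1)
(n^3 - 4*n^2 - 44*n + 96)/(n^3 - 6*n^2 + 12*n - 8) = (n^2 - 2*n - 48)/(n^2 - 4*n + 4)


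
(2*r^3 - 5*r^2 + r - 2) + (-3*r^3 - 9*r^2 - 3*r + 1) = -r^3 - 14*r^2 - 2*r - 1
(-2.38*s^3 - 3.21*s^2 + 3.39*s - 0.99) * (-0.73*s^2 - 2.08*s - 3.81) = 1.7374*s^5 + 7.2937*s^4 + 13.2699*s^3 + 5.9016*s^2 - 10.8567*s + 3.7719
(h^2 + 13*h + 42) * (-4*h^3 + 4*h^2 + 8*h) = -4*h^5 - 48*h^4 - 108*h^3 + 272*h^2 + 336*h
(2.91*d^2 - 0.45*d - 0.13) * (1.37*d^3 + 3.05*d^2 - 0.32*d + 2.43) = 3.9867*d^5 + 8.259*d^4 - 2.4818*d^3 + 6.8188*d^2 - 1.0519*d - 0.3159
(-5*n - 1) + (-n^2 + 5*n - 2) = -n^2 - 3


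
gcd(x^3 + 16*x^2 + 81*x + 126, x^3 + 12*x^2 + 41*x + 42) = x^2 + 10*x + 21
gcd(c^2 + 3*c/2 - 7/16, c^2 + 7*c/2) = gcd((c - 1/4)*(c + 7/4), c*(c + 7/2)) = 1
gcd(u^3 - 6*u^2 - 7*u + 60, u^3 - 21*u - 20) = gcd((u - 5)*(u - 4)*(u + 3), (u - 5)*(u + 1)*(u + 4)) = u - 5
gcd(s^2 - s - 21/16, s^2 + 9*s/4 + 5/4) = 1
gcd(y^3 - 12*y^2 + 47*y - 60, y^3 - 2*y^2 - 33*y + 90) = y^2 - 8*y + 15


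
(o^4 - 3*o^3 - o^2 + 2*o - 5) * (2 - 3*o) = -3*o^5 + 11*o^4 - 3*o^3 - 8*o^2 + 19*o - 10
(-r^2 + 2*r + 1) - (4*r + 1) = -r^2 - 2*r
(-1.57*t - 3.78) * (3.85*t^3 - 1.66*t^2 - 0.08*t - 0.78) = -6.0445*t^4 - 11.9468*t^3 + 6.4004*t^2 + 1.527*t + 2.9484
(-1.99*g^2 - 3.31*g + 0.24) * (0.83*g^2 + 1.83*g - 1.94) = -1.6517*g^4 - 6.389*g^3 - 1.9975*g^2 + 6.8606*g - 0.4656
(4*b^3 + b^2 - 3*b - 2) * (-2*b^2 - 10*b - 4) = -8*b^5 - 42*b^4 - 20*b^3 + 30*b^2 + 32*b + 8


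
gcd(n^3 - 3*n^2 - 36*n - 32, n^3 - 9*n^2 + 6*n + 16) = n^2 - 7*n - 8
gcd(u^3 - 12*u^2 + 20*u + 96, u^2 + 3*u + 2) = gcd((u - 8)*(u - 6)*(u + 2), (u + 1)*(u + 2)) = u + 2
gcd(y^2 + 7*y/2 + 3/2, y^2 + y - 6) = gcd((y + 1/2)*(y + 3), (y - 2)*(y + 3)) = y + 3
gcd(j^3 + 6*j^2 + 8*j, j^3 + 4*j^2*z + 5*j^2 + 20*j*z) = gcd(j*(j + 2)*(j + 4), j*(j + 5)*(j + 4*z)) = j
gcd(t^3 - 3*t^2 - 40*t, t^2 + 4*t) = t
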